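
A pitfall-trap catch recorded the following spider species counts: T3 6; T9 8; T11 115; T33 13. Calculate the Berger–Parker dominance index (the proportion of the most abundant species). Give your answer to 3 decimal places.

0.810

Total N = 6+8+115+13 = 142, so the proportions are 0.04225, 0.05634, 0.80986, 0.09155 (working shown to 5 dp, full precision carried).
The largest proportion is 0.80986, i.e. d = 0.810 to 3 decimal places.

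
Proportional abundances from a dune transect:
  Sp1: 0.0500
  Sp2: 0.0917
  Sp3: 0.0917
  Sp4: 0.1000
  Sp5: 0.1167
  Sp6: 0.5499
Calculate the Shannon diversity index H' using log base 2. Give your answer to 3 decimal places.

Each pᵢ log₂ pᵢ term (working shown to 5 dp, full precision carried): 0.05×(-4.32193)=-0.21610, 0.0917×(-3.44693)=-0.31608, 0.0917×(-3.44693)=-0.31608, 0.1×(-3.32193)=-0.33219, 0.1167×(-3.09912)=-0.36167, 0.5499×(-0.86276)=-0.47443.
Sum = -2.01656, so H' = 2.017.

2.017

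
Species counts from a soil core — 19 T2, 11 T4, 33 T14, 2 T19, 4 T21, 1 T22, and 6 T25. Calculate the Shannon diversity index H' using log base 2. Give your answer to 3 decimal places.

Total N = 19+11+33+2+4+1+6 = 76, so the proportions are 0.25, 0.14474, 0.43421, 0.02632, 0.05263, 0.01316, 0.07895 (working shown to 5 dp, full precision carried).
Each pᵢ log₂ pᵢ term: 0.25×(-2.00000)=-0.50000, 0.14474×(-2.78850)=-0.40360, 0.43421×(-1.20353)=-0.52259, 0.02632×(-5.24793)=-0.13810, 0.05263×(-4.24793)=-0.22358, 0.01316×(-6.24793)=-0.08221, 0.07895×(-3.66297)=-0.28918.
Sum = -2.15925, so H' = 2.159.

2.159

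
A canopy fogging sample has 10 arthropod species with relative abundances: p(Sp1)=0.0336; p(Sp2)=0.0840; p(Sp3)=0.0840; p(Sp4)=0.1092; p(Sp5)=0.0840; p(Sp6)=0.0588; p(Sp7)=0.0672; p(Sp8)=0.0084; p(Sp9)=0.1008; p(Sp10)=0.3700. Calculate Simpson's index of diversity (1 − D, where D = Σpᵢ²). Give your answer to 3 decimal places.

0.811

D = 0.0336² + 0.084² + 0.084² + 0.1092² + 0.084² + 0.0588² + 0.0672² + 0.0084² + 0.1008² + 0.37² = 0.00113 + 0.00706 + 0.00706 + 0.01192 + 0.00706 + 0.00346 + 0.00452 + 0.00007 + 0.01016 + 0.13690 = 0.18933 (working shown to 5 dp, full precision carried).
So 1 − D = 0.81067, i.e. 0.811 to 3 decimal places.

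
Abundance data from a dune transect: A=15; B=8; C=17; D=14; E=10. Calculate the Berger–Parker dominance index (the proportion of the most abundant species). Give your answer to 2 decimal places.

0.27

Total N = 15+8+17+14+10 = 64, so the proportions are 0.2344, 0.125, 0.2656, 0.2188, 0.1562 (working shown to 4 dp, full precision carried).
The largest proportion is 0.2656, i.e. d = 0.27 to 2 decimal places.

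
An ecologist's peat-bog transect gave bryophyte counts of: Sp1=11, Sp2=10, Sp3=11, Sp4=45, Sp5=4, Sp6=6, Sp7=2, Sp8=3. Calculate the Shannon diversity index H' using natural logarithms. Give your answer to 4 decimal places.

1.6081

Total N = 11+10+11+45+4+6+2+3 = 92, so the proportions are 0.119565, 0.108696, 0.119565, 0.48913, 0.043478, 0.065217, 0.021739, 0.032609 (working shown to 6 dp, full precision carried).
Each pᵢ ln pᵢ term: 0.119565×(-2.123893)=-0.253944, 0.108696×(-2.219203)=-0.241218, 0.119565×(-2.123893)=-0.253944, 0.48913×(-0.715126)=-0.349790, 0.043478×(-3.135494)=-0.136326, 0.065217×(-2.730029)=-0.178045, 0.021739×(-3.828641)=-0.083231, 0.032609×(-3.423176)=-0.111625.
Sum = -1.608123, so H' = 1.6081.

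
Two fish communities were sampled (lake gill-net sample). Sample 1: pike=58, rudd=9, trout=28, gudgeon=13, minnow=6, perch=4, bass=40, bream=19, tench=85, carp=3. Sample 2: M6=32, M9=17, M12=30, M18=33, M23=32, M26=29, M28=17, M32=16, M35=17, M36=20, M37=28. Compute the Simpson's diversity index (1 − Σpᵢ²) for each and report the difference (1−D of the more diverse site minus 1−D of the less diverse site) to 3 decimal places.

0.096

Sample 1: N=265, proportions 0.21887, 0.03396, 0.10566, 0.04906, 0.02264, 0.01509, 0.15094, 0.0717, 0.32075, 0.01132, giving 1−D = 0.80570 (working shown to 5 dp, full precision carried).
Sample 2: N=271, proportions 0.11808, 0.06273, 0.1107, 0.12177, 0.11808, 0.10701, 0.06273, 0.05904, 0.06273, 0.0738, 0.10332, giving 1−D = 0.90217.
Difference = |0.80570 − 0.90217| = 0.09647, i.e. 0.096 to 3 decimal places.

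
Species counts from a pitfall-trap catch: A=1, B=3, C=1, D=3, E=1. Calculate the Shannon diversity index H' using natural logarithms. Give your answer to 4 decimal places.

Total N = 1+3+1+3+1 = 9, so the proportions are 0.111111, 0.333333, 0.111111, 0.333333, 0.111111 (working shown to 6 dp, full precision carried).
Each pᵢ ln pᵢ term: 0.111111×(-2.197225)=-0.244136, 0.333333×(-1.098612)=-0.366204, 0.111111×(-2.197225)=-0.244136, 0.333333×(-1.098612)=-0.366204, 0.111111×(-2.197225)=-0.244136.
Sum = -1.464816, so H' = 1.4648.

1.4648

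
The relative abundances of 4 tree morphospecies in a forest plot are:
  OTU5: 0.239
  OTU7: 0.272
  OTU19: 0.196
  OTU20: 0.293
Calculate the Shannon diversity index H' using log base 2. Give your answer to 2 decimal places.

Each pᵢ log₂ pᵢ term (working shown to 4 dp, full precision carried): 0.239×(-2.0649)=-0.4935, 0.272×(-1.8783)=-0.5109, 0.196×(-2.3511)=-0.4608, 0.293×(-1.7710)=-0.5189.
Sum = -1.9841, so H' = 1.98.

1.98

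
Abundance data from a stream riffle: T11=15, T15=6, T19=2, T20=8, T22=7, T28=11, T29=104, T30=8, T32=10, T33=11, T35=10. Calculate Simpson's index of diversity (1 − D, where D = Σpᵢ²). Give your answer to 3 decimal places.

Total N = 15+6+2+8+7+11+104+8+10+11+10 = 192, so the proportions are 0.07812, 0.03125, 0.01042, 0.04167, 0.03646, 0.05729, 0.54167, 0.04167, 0.05208, 0.05729, 0.05208 (working shown to 5 dp, full precision carried).
D = 0.07812² + 0.03125² + 0.01042² + 0.04167² + 0.03646² + 0.05729² + 0.54167² + 0.04167² + 0.05208² + 0.05729² + 0.05208² = 0.00610 + 0.00098 + 0.00011 + 0.00174 + 0.00133 + 0.00328 + 0.29340 + 0.00174 + 0.00271 + 0.00328 + 0.00271 = 0.31738.
So 1 − D = 0.68262, i.e. 0.683 to 3 decimal places.

0.683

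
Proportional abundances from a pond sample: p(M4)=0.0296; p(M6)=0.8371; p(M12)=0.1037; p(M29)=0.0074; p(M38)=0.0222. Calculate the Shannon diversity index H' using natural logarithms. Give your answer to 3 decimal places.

Each pᵢ ln pᵢ term (working shown to 5 dp, full precision carried): 0.0296×(-3.51998)=-0.10419, 0.8371×(-0.17781)=-0.14885, 0.1037×(-2.26625)=-0.23501, 0.0074×(-4.90628)=-0.03631, 0.0222×(-3.80766)=-0.08453.
Sum = -0.60888, so H' = 0.609.

0.609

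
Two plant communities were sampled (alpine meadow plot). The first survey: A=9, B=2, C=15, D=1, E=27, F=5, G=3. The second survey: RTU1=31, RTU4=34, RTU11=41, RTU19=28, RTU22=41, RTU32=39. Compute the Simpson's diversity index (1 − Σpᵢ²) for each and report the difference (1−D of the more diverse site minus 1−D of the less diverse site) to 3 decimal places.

The first survey: N=62, proportions 0.14516, 0.03226, 0.24194, 0.01613, 0.43548, 0.08065, 0.04839, giving 1−D = 0.72060 (working shown to 5 dp, full precision carried).
The second survey: N=214, proportions 0.14486, 0.15888, 0.19159, 0.13084, 0.19159, 0.18224, giving 1−D = 0.83003.
Difference = |0.72060 − 0.83003| = 0.10943, i.e. 0.109 to 3 decimal places.

0.109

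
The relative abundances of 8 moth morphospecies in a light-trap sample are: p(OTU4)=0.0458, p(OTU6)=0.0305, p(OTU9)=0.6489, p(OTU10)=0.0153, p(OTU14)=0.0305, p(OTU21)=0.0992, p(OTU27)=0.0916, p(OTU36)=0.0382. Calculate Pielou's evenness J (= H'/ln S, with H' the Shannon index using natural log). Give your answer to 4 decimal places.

0.6115

H' = −Σ pᵢ ln pᵢ = −((-0.141223) + (-0.106446) + (-0.280634) + (-0.063953) + (-0.106446) + (-0.229213) + (-0.218954) + (-0.124720)) = 1.271588 (working shown to 6 dp, full precision carried).
With S = 8 species, ln S = 2.079442, so J = 1.271588/2.079442 = 0.611505, i.e. 0.6115 to 4 decimal places.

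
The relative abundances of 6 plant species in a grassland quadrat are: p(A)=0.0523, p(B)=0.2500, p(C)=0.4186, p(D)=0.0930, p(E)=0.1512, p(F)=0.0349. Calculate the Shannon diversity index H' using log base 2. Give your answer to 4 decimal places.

Each pᵢ log₂ pᵢ term (working shown to 6 dp, full precision carried): 0.0523×(-4.257045)=-0.222643, 0.25×(-2.000000)=-0.500000, 0.4186×(-1.256356)=-0.525911, 0.093×(-3.426625)=-0.318676, 0.1512×(-2.725470)=-0.412091, 0.0349×(-4.840629)=-0.168938.
Sum = -2.148259, so H' = 2.1483.

2.1483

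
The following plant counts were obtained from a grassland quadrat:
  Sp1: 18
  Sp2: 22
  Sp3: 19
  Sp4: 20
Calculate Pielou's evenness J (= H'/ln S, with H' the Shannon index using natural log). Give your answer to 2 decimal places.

Total N = 18+22+19+20 = 79, so the proportions are 0.2278, 0.2785, 0.2405, 0.2532 (working shown to 4 dp, full precision carried).
H' = −Σ pᵢ ln pᵢ = −((-0.3370) + (-0.3560) + (-0.3427) + (-0.3478)) = 1.3835.
With S = 4 species, ln S = 1.3863, so J = 1.3835/1.3863 = 0.9980, i.e. 1.00 to 2 decimal places.

1.00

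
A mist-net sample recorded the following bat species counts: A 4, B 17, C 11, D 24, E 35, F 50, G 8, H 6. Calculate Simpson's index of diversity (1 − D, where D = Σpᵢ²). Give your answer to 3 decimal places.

Total N = 4+17+11+24+35+50+8+6 = 155, so the proportions are 0.02581, 0.10968, 0.07097, 0.15484, 0.22581, 0.32258, 0.05161, 0.03871 (working shown to 5 dp, full precision carried).
D = 0.02581² + 0.10968² + 0.07097² + 0.15484² + 0.22581² + 0.32258² + 0.05161² + 0.03871² = 0.00067 + 0.01203 + 0.00504 + 0.02398 + 0.05099 + 0.10406 + 0.00266 + 0.00150 = 0.20092.
So 1 − D = 0.79908, i.e. 0.799 to 3 decimal places.

0.799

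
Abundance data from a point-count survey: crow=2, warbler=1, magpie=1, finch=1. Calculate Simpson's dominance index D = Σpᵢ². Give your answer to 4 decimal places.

0.2800

Total N = 2+1+1+1 = 5, so the proportions are 0.4, 0.2, 0.2, 0.2 (working shown to 6 dp, full precision carried).
D = 0.4² + 0.2² + 0.2² + 0.2² = 0.160000 + 0.040000 + 0.040000 + 0.040000 = 0.280000.
To 4 decimal places, D = 0.2800.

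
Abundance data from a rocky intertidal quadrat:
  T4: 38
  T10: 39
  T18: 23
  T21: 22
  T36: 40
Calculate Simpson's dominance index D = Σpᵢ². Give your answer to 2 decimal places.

0.21

Total N = 38+39+23+22+40 = 162, so the proportions are 0.2346, 0.2407, 0.142, 0.1358, 0.2469 (working shown to 4 dp, full precision carried).
D = 0.2346² + 0.2407² + 0.142² + 0.1358² + 0.2469² = 0.0550 + 0.0580 + 0.0202 + 0.0184 + 0.0610 = 0.2125.
To 2 decimal places, D = 0.21.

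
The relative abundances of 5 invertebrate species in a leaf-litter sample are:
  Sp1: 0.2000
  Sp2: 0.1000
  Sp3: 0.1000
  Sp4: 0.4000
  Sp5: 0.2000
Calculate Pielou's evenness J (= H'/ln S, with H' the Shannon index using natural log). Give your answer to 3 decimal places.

H' = −Σ pᵢ ln pᵢ = −((-0.32189) + (-0.23026) + (-0.23026) + (-0.36652) + (-0.32189)) = 1.47081 (working shown to 5 dp, full precision carried).
With S = 5 species, ln S = 1.60944, so J = 1.47081/1.60944 = 0.91386, i.e. 0.914 to 3 decimal places.

0.914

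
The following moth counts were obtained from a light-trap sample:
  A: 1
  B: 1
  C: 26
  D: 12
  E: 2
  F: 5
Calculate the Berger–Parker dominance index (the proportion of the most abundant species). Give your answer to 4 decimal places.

0.5532

Total N = 1+1+26+12+2+5 = 47, so the proportions are 0.021277, 0.021277, 0.553191, 0.255319, 0.042553, 0.106383 (working shown to 6 dp, full precision carried).
The largest proportion is 0.553191, i.e. d = 0.5532 to 4 decimal places.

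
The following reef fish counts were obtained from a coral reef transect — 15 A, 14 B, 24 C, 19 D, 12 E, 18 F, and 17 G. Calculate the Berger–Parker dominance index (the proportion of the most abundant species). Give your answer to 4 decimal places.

0.2017

Total N = 15+14+24+19+12+18+17 = 119, so the proportions are 0.12605, 0.117647, 0.201681, 0.159664, 0.10084, 0.151261, 0.142857 (working shown to 6 dp, full precision carried).
The largest proportion is 0.201681, i.e. d = 0.2017 to 4 decimal places.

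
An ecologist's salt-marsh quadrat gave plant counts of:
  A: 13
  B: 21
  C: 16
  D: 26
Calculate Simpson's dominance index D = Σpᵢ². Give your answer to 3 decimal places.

0.267

Total N = 13+21+16+26 = 76, so the proportions are 0.17105, 0.27632, 0.21053, 0.34211 (working shown to 5 dp, full precision carried).
D = 0.17105² + 0.27632² + 0.21053² + 0.34211² = 0.02926 + 0.07635 + 0.04432 + 0.11704 = 0.26697.
To 3 decimal places, D = 0.267.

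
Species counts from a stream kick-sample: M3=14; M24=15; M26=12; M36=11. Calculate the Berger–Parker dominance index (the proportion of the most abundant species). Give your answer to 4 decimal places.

0.2885

Total N = 14+15+12+11 = 52, so the proportions are 0.269231, 0.288462, 0.230769, 0.211538 (working shown to 6 dp, full precision carried).
The largest proportion is 0.288462, i.e. d = 0.2885 to 4 decimal places.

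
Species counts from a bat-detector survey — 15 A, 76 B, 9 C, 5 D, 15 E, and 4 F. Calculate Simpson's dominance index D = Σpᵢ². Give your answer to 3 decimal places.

Total N = 15+76+9+5+15+4 = 124, so the proportions are 0.12097, 0.6129, 0.07258, 0.04032, 0.12097, 0.03226 (working shown to 5 dp, full precision carried).
D = 0.12097² + 0.6129² + 0.07258² + 0.04032² + 0.12097² + 0.03226² = 0.01463 + 0.37565 + 0.00527 + 0.00163 + 0.01463 + 0.00104 = 0.41285.
To 3 decimal places, D = 0.413.

0.413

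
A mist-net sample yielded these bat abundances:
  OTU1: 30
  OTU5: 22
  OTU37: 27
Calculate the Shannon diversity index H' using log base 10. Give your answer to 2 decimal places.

0.47

Total N = 30+22+27 = 79, so the proportions are 0.3797, 0.2785, 0.3418 (working shown to 4 dp, full precision carried).
Each pᵢ log₁₀ pᵢ term: 0.3797×(-0.4205)=-0.1597, 0.2785×(-0.5552)=-0.1546, 0.3418×(-0.4663)=-0.1594.
Sum = -0.4737, so H' = 0.47.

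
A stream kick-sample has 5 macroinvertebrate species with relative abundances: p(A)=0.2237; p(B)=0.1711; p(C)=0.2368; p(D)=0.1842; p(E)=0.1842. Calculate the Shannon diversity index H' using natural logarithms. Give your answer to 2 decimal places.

1.60

Each pᵢ ln pᵢ term (working shown to 4 dp, full precision carried): 0.2237×(-1.4974)=-0.3350, 0.1711×(-1.7655)=-0.3021, 0.2368×(-1.4405)=-0.3411, 0.1842×(-1.6917)=-0.3116, 0.1842×(-1.6917)=-0.3116.
Sum = -1.6014, so H' = 1.60.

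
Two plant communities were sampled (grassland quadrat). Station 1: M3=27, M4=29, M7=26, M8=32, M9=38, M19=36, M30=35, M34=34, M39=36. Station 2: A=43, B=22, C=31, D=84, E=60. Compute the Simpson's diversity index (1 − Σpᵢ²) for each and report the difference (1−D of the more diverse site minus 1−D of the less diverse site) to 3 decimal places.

Station 1: N=293, proportions 0.09215, 0.09898, 0.08874, 0.10922, 0.12969, 0.12287, 0.11945, 0.11604, 0.12287, giving 1−D = 0.88716 (working shown to 5 dp, full precision carried).
Station 2: N=240, proportions 0.17917, 0.09167, 0.12917, 0.35, 0.25, giving 1−D = 0.75781.
Difference = |0.88716 − 0.75781| = 0.12935, i.e. 0.129 to 3 decimal places.

0.129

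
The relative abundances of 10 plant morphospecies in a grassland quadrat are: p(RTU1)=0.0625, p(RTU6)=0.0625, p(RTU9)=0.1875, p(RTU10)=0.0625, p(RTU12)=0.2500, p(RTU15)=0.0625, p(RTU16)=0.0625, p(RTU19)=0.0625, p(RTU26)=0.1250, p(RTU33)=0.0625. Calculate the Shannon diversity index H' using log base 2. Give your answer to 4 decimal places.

3.0778

Each pᵢ log₂ pᵢ term (working shown to 6 dp, full precision carried): 0.0625×(-4.000000)=-0.250000, 0.0625×(-4.000000)=-0.250000, 0.1875×(-2.415037)=-0.452820, 0.0625×(-4.000000)=-0.250000, 0.25×(-2.000000)=-0.500000, 0.0625×(-4.000000)=-0.250000, 0.0625×(-4.000000)=-0.250000, 0.0625×(-4.000000)=-0.250000, 0.125×(-3.000000)=-0.375000, 0.0625×(-4.000000)=-0.250000.
Sum = -3.077820, so H' = 3.0778.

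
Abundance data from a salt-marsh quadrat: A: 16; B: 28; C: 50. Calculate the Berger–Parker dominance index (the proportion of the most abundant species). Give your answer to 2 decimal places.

Total N = 16+28+50 = 94, so the proportions are 0.1702, 0.2979, 0.5319 (working shown to 4 dp, full precision carried).
The largest proportion is 0.5319, i.e. d = 0.53 to 2 decimal places.

0.53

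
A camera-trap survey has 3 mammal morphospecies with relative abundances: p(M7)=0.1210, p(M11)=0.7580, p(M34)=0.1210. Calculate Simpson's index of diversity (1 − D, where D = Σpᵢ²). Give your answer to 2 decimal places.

D = 0.121² + 0.758² + 0.121² = 0.0146 + 0.5746 + 0.0146 = 0.6038 (working shown to 4 dp, full precision carried).
So 1 − D = 0.3962, i.e. 0.40 to 2 decimal places.

0.40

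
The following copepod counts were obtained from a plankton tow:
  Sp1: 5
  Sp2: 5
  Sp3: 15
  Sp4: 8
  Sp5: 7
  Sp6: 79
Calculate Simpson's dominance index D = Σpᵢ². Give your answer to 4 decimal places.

0.4681

Total N = 5+5+15+8+7+79 = 119, so the proportions are 0.042017, 0.042017, 0.12605, 0.067227, 0.058824, 0.663866 (working shown to 6 dp, full precision carried).
D = 0.042017² + 0.042017² + 0.12605² + 0.067227² + 0.058824² + 0.663866² = 0.001765 + 0.001765 + 0.015889 + 0.004519 + 0.003460 + 0.440717 = 0.468117.
To 4 decimal places, D = 0.4681.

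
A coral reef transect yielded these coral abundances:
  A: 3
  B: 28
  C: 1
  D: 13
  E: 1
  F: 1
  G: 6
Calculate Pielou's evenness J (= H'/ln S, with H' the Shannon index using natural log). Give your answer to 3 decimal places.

Total N = 3+28+1+13+1+1+6 = 53, so the proportions are 0.0566, 0.5283, 0.01887, 0.24528, 0.01887, 0.01887, 0.11321 (working shown to 5 dp, full precision carried).
H' = −Σ pᵢ ln pᵢ = −((-0.16255) + (-0.33710) + (-0.07491) + (-0.34471) + (-0.07491) + (-0.07491) + (-0.24663)) = 1.31572.
With S = 7 species, ln S = 1.94591, so J = 1.31572/1.94591 = 0.67614, i.e. 0.676 to 3 decimal places.

0.676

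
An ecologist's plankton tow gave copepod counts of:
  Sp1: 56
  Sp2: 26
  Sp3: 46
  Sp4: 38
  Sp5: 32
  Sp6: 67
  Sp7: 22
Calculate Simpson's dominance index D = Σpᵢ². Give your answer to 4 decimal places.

0.1623

Total N = 56+26+46+38+32+67+22 = 287, so the proportions are 0.195122, 0.090592, 0.160279, 0.132404, 0.111498, 0.233449, 0.076655 (working shown to 6 dp, full precision carried).
D = 0.195122² + 0.090592² + 0.160279² + 0.132404² + 0.111498² + 0.233449² + 0.076655² = 0.038073 + 0.008207 + 0.025689 + 0.017531 + 0.012432 + 0.054499 + 0.005876 = 0.162306.
To 4 decimal places, D = 0.1623.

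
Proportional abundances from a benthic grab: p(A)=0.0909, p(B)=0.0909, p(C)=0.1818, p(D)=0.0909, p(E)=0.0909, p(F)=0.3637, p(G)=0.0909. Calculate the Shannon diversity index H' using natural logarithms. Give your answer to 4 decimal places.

1.7677

Each pᵢ ln pᵢ term (working shown to 6 dp, full precision carried): 0.0909×(-2.397995)=-0.217978, 0.0909×(-2.397995)=-0.217978, 0.1818×(-1.704848)=-0.309941, 0.0909×(-2.397995)=-0.217978, 0.0909×(-2.397995)=-0.217978, 0.3637×(-1.011426)=-0.367856, 0.0909×(-2.397995)=-0.217978.
Sum = -1.767686, so H' = 1.7677.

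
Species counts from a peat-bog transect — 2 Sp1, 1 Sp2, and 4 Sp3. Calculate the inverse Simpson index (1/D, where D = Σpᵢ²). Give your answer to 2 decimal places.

Total N = 2+1+4 = 7, so the proportions are 0.28571, 0.14286, 0.57143 (working shown to 5 dp, full precision carried).
D = 0.28571² + 0.14286² + 0.57143² = 0.08163 + 0.02041 + 0.32653 = 0.42857.
So 1/D = 2.3333, i.e. 2.33 to 2 decimal places.

2.33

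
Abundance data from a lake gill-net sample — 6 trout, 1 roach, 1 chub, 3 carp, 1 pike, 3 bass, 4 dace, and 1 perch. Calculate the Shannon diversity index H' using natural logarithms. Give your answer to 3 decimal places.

Total N = 6+1+1+3+1+3+4+1 = 20, so the proportions are 0.3, 0.05, 0.05, 0.15, 0.05, 0.15, 0.2, 0.05 (working shown to 5 dp, full precision carried).
Each pᵢ ln pᵢ term: 0.3×(-1.20397)=-0.36119, 0.05×(-2.99573)=-0.14979, 0.05×(-2.99573)=-0.14979, 0.15×(-1.89712)=-0.28457, 0.05×(-2.99573)=-0.14979, 0.15×(-1.89712)=-0.28457, 0.2×(-1.60944)=-0.32189, 0.05×(-2.99573)=-0.14979.
Sum = -1.85136, so H' = 1.851.

1.851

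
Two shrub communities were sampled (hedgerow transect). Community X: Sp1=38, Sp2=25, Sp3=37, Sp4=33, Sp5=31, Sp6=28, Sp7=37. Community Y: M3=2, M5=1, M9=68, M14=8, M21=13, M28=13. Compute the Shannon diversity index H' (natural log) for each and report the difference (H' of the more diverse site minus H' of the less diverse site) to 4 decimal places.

0.8211

Community X: N=229, proportions 0.165939, 0.10917, 0.161572, 0.144105, 0.135371, 0.122271, 0.161572, giving H' = 1.935695 (working shown to 6 dp, full precision carried).
Community Y: N=105, proportions 0.019048, 0.009524, 0.647619, 0.07619, 0.12381, 0.12381, giving H' = 1.114560.
Difference = |1.935695 − 1.114560| = 0.821135, i.e. 0.8211 to 4 decimal places.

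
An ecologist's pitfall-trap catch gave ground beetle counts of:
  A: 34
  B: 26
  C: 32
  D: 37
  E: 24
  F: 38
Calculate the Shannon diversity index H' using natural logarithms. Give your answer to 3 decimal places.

1.778

Total N = 34+26+32+37+24+38 = 191, so the proportions are 0.17801, 0.13613, 0.16754, 0.19372, 0.12565, 0.19895 (working shown to 5 dp, full precision carried).
Each pᵢ ln pᵢ term: 0.17801×(-1.72591)=-0.30723, 0.13613×(-1.99418)=-0.27146, 0.16754×(-1.78654)=-0.29932, 0.19372×(-1.64136)=-0.31796, 0.12565×(-2.07422)=-0.26063, 0.19895×(-1.61469)=-0.32125.
Sum = -1.77784, so H' = 1.778.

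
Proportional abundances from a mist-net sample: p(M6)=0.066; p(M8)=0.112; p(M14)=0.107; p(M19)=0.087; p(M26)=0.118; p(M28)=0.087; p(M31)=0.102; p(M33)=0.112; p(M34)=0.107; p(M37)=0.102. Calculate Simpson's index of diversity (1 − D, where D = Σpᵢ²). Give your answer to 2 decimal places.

D = 0.066² + 0.112² + 0.107² + 0.087² + 0.118² + 0.087² + 0.102² + 0.112² + 0.107² + 0.102² = 0.0044 + 0.0125 + 0.0114 + 0.0076 + 0.0139 + 0.0076 + 0.0104 + 0.0125 + 0.0114 + 0.0104 = 0.1022 (working shown to 4 dp, full precision carried).
So 1 − D = 0.8978, i.e. 0.90 to 2 decimal places.

0.90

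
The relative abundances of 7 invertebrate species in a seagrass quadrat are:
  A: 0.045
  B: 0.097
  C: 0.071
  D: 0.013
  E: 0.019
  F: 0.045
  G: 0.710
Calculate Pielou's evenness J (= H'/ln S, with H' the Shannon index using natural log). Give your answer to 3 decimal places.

0.549

H' = −Σ pᵢ ln pᵢ = −((-0.13955) + (-0.22631) + (-0.18780) + (-0.05646) + (-0.07530) + (-0.13955) + (-0.24317)) = 1.06813 (working shown to 5 dp, full precision carried).
With S = 7 species, ln S = 1.94591, so J = 1.06813/1.94591 = 0.54891, i.e. 0.549 to 3 decimal places.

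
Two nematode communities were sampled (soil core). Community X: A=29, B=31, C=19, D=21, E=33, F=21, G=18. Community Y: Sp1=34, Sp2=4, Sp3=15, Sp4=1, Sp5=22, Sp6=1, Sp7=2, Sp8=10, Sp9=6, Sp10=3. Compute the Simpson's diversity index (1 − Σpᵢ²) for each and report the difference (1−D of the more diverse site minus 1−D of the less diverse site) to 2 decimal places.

0.06

Community X: N=172, proportions 0.1686, 0.1802, 0.1105, 0.1221, 0.1919, 0.1221, 0.1047, giving 1−D = 0.8493 (working shown to 4 dp, full precision carried).
Community Y: N=98, proportions 0.3469, 0.0408, 0.1531, 0.0102, 0.2245, 0.0102, 0.0204, 0.102, 0.0612, 0.0306, giving 1−D = 0.7884.
Difference = |0.8493 − 0.7884| = 0.0609, i.e. 0.06 to 2 decimal places.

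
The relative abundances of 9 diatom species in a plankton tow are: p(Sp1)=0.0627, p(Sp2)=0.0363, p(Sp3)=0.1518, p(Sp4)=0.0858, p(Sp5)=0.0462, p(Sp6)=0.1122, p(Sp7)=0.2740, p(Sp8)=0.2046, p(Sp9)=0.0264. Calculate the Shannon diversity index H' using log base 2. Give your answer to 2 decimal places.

Each pᵢ log₂ pᵢ term (working shown to 4 dp, full precision carried): 0.0627×(-3.9954)=-0.2505, 0.0363×(-4.7839)=-0.1737, 0.1518×(-2.7198)=-0.4129, 0.0858×(-3.5429)=-0.3040, 0.0462×(-4.4360)=-0.2049, 0.1122×(-3.1559)=-0.3541, 0.274×(-1.8678)=-0.5118, 0.2046×(-2.2891)=-0.4684, 0.0264×(-5.2433)=-0.1384.
Sum = -2.8186, so H' = 2.82.

2.82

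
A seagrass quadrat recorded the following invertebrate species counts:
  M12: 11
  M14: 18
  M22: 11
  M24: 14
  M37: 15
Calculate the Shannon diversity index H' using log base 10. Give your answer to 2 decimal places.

0.69

Total N = 11+18+11+14+15 = 69, so the proportions are 0.1594, 0.2609, 0.1594, 0.2029, 0.2174 (working shown to 4 dp, full precision carried).
Each pᵢ log₁₀ pᵢ term: 0.1594×(-0.7975)=-0.1271, 0.2609×(-0.5836)=-0.1522, 0.1594×(-0.7975)=-0.1271, 0.2029×(-0.6927)=-0.1406, 0.2174×(-0.6628)=-0.1441.
Sum = -0.6911, so H' = 0.69.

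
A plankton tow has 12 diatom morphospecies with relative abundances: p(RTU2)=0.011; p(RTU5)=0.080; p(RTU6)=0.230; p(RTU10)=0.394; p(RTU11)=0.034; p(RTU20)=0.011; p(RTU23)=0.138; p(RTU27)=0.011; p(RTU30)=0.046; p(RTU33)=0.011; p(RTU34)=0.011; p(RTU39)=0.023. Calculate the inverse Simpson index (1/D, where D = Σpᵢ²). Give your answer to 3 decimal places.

4.202

D = 0.011² + 0.08² + 0.23² + 0.394² + 0.034² + 0.011² + 0.138² + 0.011² + 0.046² + 0.011² + 0.011² + 0.023² = 0.0001210 + 0.0064000 + 0.0529000 + 0.1552360 + 0.0011560 + 0.0001210 + 0.0190440 + 0.0001210 + 0.0021160 + 0.0001210 + 0.0001210 + 0.0005290 = 0.2379860 (working shown to 7 dp, full precision carried).
So 1/D = 4.20193, i.e. 4.202 to 3 decimal places.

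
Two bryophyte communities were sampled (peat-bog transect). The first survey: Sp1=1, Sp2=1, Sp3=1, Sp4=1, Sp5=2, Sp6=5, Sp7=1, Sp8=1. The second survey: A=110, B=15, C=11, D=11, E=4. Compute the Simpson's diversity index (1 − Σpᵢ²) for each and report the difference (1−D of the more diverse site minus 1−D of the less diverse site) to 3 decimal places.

0.345

The first survey: N=13, proportions 0.07692, 0.07692, 0.07692, 0.07692, 0.15385, 0.38462, 0.07692, 0.07692, giving 1−D = 0.79290 (working shown to 5 dp, full precision carried).
The second survey: N=151, proportions 0.72848, 0.09934, 0.07285, 0.07285, 0.02649, giving 1−D = 0.44814.
Difference = |0.79290 − 0.44814| = 0.34476, i.e. 0.345 to 3 decimal places.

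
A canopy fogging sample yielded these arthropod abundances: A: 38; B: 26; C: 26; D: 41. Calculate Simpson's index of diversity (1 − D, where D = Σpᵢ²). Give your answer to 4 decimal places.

0.7391

Total N = 38+26+26+41 = 131, so the proportions are 0.290076, 0.198473, 0.198473, 0.312977 (working shown to 6 dp, full precision carried).
D = 0.290076² + 0.198473² + 0.198473² + 0.312977² = 0.084144 + 0.039392 + 0.039392 + 0.097955 = 0.260882.
So 1 − D = 0.739118, i.e. 0.7391 to 4 decimal places.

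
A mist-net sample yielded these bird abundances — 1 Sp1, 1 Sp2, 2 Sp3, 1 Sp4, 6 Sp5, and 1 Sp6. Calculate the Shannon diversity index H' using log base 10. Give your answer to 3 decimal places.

Total N = 1+1+2+1+6+1 = 12, so the proportions are 0.08333, 0.08333, 0.16667, 0.08333, 0.5, 0.08333 (working shown to 5 dp, full precision carried).
Each pᵢ log₁₀ pᵢ term: 0.08333×(-1.07918)=-0.08993, 0.08333×(-1.07918)=-0.08993, 0.16667×(-0.77815)=-0.12969, 0.08333×(-1.07918)=-0.08993, 0.5×(-0.30103)=-0.15051, 0.08333×(-1.07918)=-0.08993.
Sum = -0.63993, so H' = 0.640.

0.640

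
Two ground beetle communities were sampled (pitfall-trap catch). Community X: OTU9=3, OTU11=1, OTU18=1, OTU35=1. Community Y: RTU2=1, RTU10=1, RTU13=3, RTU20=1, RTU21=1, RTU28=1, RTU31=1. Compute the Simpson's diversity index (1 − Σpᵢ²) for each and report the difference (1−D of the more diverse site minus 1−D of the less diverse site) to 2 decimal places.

Community X: N=6, proportions 0.5, 0.1667, 0.1667, 0.1667, giving 1−D = 0.6667 (working shown to 4 dp, full precision carried).
Community Y: N=9, proportions 0.1111, 0.1111, 0.3333, 0.1111, 0.1111, 0.1111, 0.1111, giving 1−D = 0.8148.
Difference = |0.6667 − 0.8148| = 0.1481, i.e. 0.15 to 2 decimal places.

0.15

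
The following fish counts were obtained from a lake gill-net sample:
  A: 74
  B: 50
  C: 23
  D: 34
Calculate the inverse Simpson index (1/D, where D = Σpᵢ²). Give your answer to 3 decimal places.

Total N = 74+50+23+34 = 181, so the proportions are 0.4088398, 0.2762431, 0.1270718, 0.1878453 (working shown to 7 dp, full precision carried).
D = 0.4088398² + 0.2762431² + 0.1270718² + 0.1878453² = 0.1671500 + 0.0763102 + 0.0161472 + 0.0352859 = 0.2948933.
So 1/D = 3.39106, i.e. 3.391 to 3 decimal places.

3.391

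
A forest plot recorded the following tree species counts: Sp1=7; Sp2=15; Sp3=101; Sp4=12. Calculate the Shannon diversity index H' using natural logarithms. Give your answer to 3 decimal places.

Total N = 7+15+101+12 = 135, so the proportions are 0.05185, 0.11111, 0.74815, 0.08889 (working shown to 5 dp, full precision carried).
Each pᵢ ln pᵢ term: 0.05185×(-2.95936)=-0.15345, 0.11111×(-2.19722)=-0.24414, 0.74815×(-0.29015)=-0.21708, 0.08889×(-2.42037)=-0.21514.
Sum = -0.82981, so H' = 0.830.

0.830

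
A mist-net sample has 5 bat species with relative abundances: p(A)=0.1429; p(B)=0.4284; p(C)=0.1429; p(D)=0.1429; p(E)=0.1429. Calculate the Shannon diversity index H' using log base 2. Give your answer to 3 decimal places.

2.128

Each pᵢ log₂ pᵢ term (working shown to 5 dp, full precision carried): 0.1429×(-2.80692)=-0.40111, 0.4284×(-1.22297)=-0.52392, 0.1429×(-2.80692)=-0.40111, 0.1429×(-2.80692)=-0.40111, 0.1429×(-2.80692)=-0.40111.
Sum = -2.12836, so H' = 2.128.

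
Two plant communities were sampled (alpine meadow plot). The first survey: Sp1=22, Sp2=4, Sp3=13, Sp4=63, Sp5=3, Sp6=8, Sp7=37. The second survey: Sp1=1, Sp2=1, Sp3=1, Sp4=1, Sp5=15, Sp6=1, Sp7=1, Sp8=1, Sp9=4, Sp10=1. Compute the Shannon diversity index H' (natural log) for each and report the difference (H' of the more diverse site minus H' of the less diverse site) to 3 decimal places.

The first survey: N=150, proportions 0.1466667, 0.0266667, 0.0866667, 0.42, 0.02, 0.0533333, 0.2466667, giving H' = 1.5343335 (working shown to 7 dp, full precision carried).
The second survey: N=27, proportions 0.037037, 0.037037, 0.037037, 0.037037, 0.5555556, 0.037037, 0.037037, 0.037037, 0.1481481, 0.037037, giving H' = 1.5859876.
Difference = |1.5343335 − 1.5859876| = 0.0516541, i.e. 0.052 to 3 decimal places.

0.052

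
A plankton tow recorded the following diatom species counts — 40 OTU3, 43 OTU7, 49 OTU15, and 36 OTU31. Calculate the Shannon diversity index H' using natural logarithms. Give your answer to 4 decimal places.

Total N = 40+43+49+36 = 168, so the proportions are 0.238095, 0.255952, 0.291667, 0.214286 (working shown to 6 dp, full precision carried).
Each pᵢ ln pᵢ term: 0.238095×(-1.435085)=-0.341687, 0.255952×(-1.362764)=-0.348803, 0.291667×(-1.232144)=-0.359375, 0.214286×(-1.540445)=-0.330095.
Sum = -1.379960, so H' = 1.3800.

1.3800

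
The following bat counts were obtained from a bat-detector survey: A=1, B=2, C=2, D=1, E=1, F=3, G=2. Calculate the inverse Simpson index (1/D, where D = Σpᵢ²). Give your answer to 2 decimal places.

Total N = 1+2+2+1+1+3+2 = 12, so the proportions are 0.083333, 0.166667, 0.166667, 0.083333, 0.083333, 0.25, 0.166667 (working shown to 6 dp, full precision carried).
D = 0.083333² + 0.166667² + 0.166667² + 0.083333² + 0.083333² + 0.25² + 0.166667² = 0.006944 + 0.027778 + 0.027778 + 0.006944 + 0.006944 + 0.062500 + 0.027778 = 0.166667.
So 1/D = 6.0000, i.e. 6.00 to 2 decimal places.

6.00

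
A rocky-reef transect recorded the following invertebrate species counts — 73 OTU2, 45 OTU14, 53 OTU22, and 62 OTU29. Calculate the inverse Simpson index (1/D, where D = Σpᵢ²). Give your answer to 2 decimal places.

3.88

Total N = 73+45+53+62 = 233, so the proportions are 0.313305, 0.193133, 0.227468, 0.266094 (working shown to 6 dp, full precision carried).
D = 0.313305² + 0.193133² + 0.227468² + 0.266094² = 0.098160 + 0.037300 + 0.051742 + 0.070806 = 0.258008.
So 1/D = 3.8758, i.e. 3.88 to 2 decimal places.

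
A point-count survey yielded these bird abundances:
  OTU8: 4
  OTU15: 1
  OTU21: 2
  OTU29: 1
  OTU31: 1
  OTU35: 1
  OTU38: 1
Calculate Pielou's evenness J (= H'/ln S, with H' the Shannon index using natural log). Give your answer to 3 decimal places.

Total N = 4+1+2+1+1+1+1 = 11, so the proportions are 0.36364, 0.09091, 0.18182, 0.09091, 0.09091, 0.09091, 0.09091 (working shown to 5 dp, full precision carried).
H' = −Σ pᵢ ln pᵢ = −((-0.36785) + (-0.21799) + (-0.30995) + (-0.21799) + (-0.21799) + (-0.21799) + (-0.21799)) = 1.76776.
With S = 7 species, ln S = 1.94591, so J = 1.76776/1.94591 = 0.90845, i.e. 0.908 to 3 decimal places.

0.908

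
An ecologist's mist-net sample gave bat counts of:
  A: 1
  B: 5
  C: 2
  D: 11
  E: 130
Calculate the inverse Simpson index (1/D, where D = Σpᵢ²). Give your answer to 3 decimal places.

Total N = 1+5+2+11+130 = 149, so the proportions are 0.006711, 0.033557, 0.013423, 0.073826, 0.872483 (working shown to 6 dp, full precision carried).
D = 0.006711² + 0.033557² + 0.013423² + 0.073826² + 0.872483² = 0.000045 + 0.001126 + 0.000180 + 0.005450 + 0.761227 = 0.768028.
So 1/D = 1.30204, i.e. 1.302 to 3 decimal places.

1.302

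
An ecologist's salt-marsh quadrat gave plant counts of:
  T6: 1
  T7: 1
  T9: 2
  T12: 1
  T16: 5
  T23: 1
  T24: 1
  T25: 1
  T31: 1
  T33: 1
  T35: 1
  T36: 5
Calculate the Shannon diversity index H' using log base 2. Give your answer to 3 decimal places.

3.191

Total N = 1+1+2+1+5+1+1+1+1+1+1+5 = 21, so the proportions are 0.04762, 0.04762, 0.09524, 0.04762, 0.2381, 0.04762, 0.04762, 0.04762, 0.04762, 0.04762, 0.04762, 0.2381 (working shown to 5 dp, full precision carried).
Each pᵢ log₂ pᵢ term: 0.04762×(-4.39232)=-0.20916, 0.04762×(-4.39232)=-0.20916, 0.09524×(-3.39232)=-0.32308, 0.04762×(-4.39232)=-0.20916, 0.2381×(-2.07039)=-0.49295, 0.04762×(-4.39232)=-0.20916, 0.04762×(-4.39232)=-0.20916, 0.04762×(-4.39232)=-0.20916, 0.04762×(-4.39232)=-0.20916, 0.04762×(-4.39232)=-0.20916, 0.04762×(-4.39232)=-0.20916, 0.2381×(-2.07039)=-0.49295.
Sum = -3.19140, so H' = 3.191.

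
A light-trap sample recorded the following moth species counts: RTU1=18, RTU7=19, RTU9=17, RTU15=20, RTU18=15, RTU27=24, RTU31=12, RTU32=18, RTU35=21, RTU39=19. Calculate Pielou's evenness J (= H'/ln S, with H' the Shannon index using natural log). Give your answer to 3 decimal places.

Total N = 18+19+17+20+15+24+12+18+21+19 = 183, so the proportions are 0.09836, 0.10383, 0.0929, 0.10929, 0.08197, 0.13115, 0.06557, 0.09836, 0.11475, 0.10383 (working shown to 5 dp, full precision carried).
H' = −Σ pᵢ ln pᵢ = −((-0.22811) + (-0.23517) + (-0.22075) + (-0.24194) + (-0.20504) + (-0.26642) + (-0.17866) + (-0.22811) + (-0.24844) + (-0.23517)) = 2.28780.
With S = 10 species, ln S = 2.30259, so J = 2.28780/2.30259 = 0.99358, i.e. 0.994 to 3 decimal places.

0.994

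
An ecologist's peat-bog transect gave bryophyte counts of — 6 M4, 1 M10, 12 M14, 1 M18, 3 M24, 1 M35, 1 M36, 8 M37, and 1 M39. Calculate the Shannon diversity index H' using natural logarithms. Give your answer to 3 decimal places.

1.747

Total N = 6+1+12+1+3+1+1+8+1 = 34, so the proportions are 0.17647, 0.02941, 0.35294, 0.02941, 0.08824, 0.02941, 0.02941, 0.23529, 0.02941 (working shown to 5 dp, full precision carried).
Each pᵢ ln pᵢ term: 0.17647×(-1.73460)=-0.30611, 0.02941×(-3.52636)=-0.10372, 0.35294×(-1.04145)=-0.36757, 0.02941×(-3.52636)=-0.10372, 0.08824×(-2.42775)=-0.21421, 0.02941×(-3.52636)=-0.10372, 0.02941×(-3.52636)=-0.10372, 0.23529×(-1.44692)=-0.34045, 0.02941×(-3.52636)=-0.10372.
Sum = -1.74693, so H' = 1.747.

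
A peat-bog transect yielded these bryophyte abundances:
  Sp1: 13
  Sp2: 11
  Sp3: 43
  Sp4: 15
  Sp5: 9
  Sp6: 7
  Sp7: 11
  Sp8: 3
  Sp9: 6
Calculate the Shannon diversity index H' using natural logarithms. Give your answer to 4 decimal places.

1.9241

Total N = 13+11+43+15+9+7+11+3+6 = 118, so the proportions are 0.110169, 0.09322, 0.364407, 0.127119, 0.076271, 0.059322, 0.09322, 0.025424, 0.050847 (working shown to 6 dp, full precision carried).
Each pᵢ ln pᵢ term: 0.110169×(-2.205735)=-0.243005, 0.09322×(-2.372789)=-0.221192, 0.364407×(-1.009485)=-0.367863, 0.127119×(-2.062634)=-0.262199, 0.076271×(-2.573460)=-0.196281, 0.059322×(-2.824774)=-0.167571, 0.09322×(-2.372789)=-0.221192, 0.025424×(-3.672072)=-0.093358, 0.050847×(-2.978925)=-0.151471.
Sum = -1.924132, so H' = 1.9241.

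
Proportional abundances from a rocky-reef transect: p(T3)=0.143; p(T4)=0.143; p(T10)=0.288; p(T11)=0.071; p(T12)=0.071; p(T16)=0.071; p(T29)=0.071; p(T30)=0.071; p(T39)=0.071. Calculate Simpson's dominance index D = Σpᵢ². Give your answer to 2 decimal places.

0.15

D = 0.143² + 0.143² + 0.288² + 0.071² + 0.071² + 0.071² + 0.071² + 0.071² + 0.071² = 0.0204 + 0.0204 + 0.0829 + 0.0050 + 0.0050 + 0.0050 + 0.0050 + 0.0050 + 0.0050 = 0.1541 (working shown to 4 dp, full precision carried).
To 2 decimal places, D = 0.15.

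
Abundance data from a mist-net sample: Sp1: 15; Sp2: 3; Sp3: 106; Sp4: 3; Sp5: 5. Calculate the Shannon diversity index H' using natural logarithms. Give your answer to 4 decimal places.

Total N = 15+3+106+3+5 = 132, so the proportions are 0.113636, 0.022727, 0.80303, 0.022727, 0.037879 (working shown to 6 dp, full precision carried).
Each pᵢ ln pᵢ term: 0.113636×(-2.174752)=-0.247131, 0.022727×(-3.784190)=-0.086004, 0.80303×(-0.219363)=-0.176155, 0.022727×(-3.784190)=-0.086004, 0.037879×(-3.273364)=-0.123991.
Sum = -0.719286, so H' = 0.7193.

0.7193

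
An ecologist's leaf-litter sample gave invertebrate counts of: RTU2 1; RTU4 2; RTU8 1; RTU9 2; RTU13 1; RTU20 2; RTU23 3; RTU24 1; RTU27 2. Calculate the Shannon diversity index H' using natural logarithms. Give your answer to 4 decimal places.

Total N = 1+2+1+2+1+2+3+1+2 = 15, so the proportions are 0.0666667, 0.1333333, 0.0666667, 0.1333333, 0.0666667, 0.1333333, 0.2, 0.0666667, 0.1333333 (working shown to 7 dp, full precision carried).
Each pᵢ ln pᵢ term: 0.0666667×(-2.7080502)=-0.1805367, 0.1333333×(-2.0149030)=-0.2686537, 0.0666667×(-2.7080502)=-0.1805367, 0.1333333×(-2.0149030)=-0.2686537, 0.0666667×(-2.7080502)=-0.1805367, 0.1333333×(-2.0149030)=-0.2686537, 0.2×(-1.6094379)=-0.3218876, 0.0666667×(-2.7080502)=-0.1805367, 0.1333333×(-2.0149030)=-0.2686537.
Sum = -2.1186492, so H' = 2.1186.

2.1186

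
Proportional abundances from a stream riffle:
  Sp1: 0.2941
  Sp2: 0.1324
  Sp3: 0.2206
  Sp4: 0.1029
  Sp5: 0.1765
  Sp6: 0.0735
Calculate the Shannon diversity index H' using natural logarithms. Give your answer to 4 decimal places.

Each pᵢ ln pᵢ term (working shown to 6 dp, full precision carried): 0.2941×(-1.223835)=-0.359930, 0.1324×(-2.021928)=-0.267703, 0.2206×(-1.511404)=-0.333416, 0.1029×(-2.273998)=-0.233994, 0.1765×(-1.734434)=-0.306128, 0.0735×(-2.610470)=-0.191870.
Sum = -1.693041, so H' = 1.6930.

1.6930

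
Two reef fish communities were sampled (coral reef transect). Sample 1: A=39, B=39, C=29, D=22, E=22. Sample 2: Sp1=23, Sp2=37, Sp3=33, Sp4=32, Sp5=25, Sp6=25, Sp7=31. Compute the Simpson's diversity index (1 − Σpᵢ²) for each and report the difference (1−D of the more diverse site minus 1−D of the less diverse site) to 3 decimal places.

Sample 1: N=151, proportions 0.25828, 0.25828, 0.19205, 0.1457, 0.1457, giving 1−D = 0.78725 (working shown to 5 dp, full precision carried).
Sample 2: N=206, proportions 0.11165, 0.17961, 0.16019, 0.15534, 0.12136, 0.12136, 0.15049, giving 1−D = 0.85338.
Difference = |0.78725 − 0.85338| = 0.06613, i.e. 0.066 to 3 decimal places.

0.066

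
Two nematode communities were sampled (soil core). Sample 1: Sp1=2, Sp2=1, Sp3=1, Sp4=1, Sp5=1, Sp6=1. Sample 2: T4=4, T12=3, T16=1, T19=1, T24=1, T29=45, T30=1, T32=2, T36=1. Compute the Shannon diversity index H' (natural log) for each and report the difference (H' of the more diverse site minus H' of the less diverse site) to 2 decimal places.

Sample 1: N=7, proportions 0.2857, 0.1429, 0.1429, 0.1429, 0.1429, 0.1429, giving H' = 1.7479 (working shown to 4 dp, full precision carried).
Sample 2: N=59, proportions 0.0678, 0.0508, 0.0169, 0.0169, 0.0169, 0.7627, 0.0169, 0.0339, 0.0169, giving H' = 1.0008.
Difference = |1.7479 − 1.0008| = 0.7471, i.e. 0.75 to 2 decimal places.

0.75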